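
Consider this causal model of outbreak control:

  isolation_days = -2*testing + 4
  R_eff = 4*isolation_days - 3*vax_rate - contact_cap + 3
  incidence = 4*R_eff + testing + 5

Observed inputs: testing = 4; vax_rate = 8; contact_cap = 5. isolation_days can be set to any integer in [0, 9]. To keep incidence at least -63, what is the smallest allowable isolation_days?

isolation_days = 2

Intervening on isolation_days fixes its value directly, overriding its dependence on testing.
Substituting into the R_eff equation gives R_eff = 4*isolation_days - 26.
This gives incidence = 16*isolation_days - 95.
Require 16*isolation_days - 95 ≥ -63, so isolation_days ≥ 2.
The smallest integer in [0, 9] satisfying this is 2.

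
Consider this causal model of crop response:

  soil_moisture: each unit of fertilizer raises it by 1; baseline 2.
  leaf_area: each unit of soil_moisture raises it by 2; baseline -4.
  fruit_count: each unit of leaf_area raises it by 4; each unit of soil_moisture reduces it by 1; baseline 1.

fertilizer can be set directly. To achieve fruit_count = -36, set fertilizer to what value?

Substituting into the leaf_area equation gives leaf_area = 2*fertilizer.
So fruit_count = 7*fertilizer - 1.
Solve 7*fertilizer - 1 = -36: fertilizer = (-36 + 1) / 7 = -5.

fertilizer = -5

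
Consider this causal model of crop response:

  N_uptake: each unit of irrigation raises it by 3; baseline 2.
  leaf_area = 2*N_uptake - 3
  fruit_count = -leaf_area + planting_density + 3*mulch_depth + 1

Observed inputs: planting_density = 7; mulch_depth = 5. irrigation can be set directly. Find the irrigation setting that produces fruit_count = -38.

Substituting into the leaf_area equation gives leaf_area = 6*irrigation + 1.
Substituting into the fruit_count equation gives fruit_count = -6*irrigation + 22.
Solve -6*irrigation + 22 = -38: irrigation = (-38 - 22) / -6 = 10.

irrigation = 10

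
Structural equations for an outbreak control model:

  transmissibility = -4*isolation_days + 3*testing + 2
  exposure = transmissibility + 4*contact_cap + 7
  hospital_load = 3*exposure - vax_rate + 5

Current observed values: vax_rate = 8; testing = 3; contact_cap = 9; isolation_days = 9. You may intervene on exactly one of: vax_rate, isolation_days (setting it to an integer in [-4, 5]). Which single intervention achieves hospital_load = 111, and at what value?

set isolation_days = 4

Intervening on vax_rate: hospital_load = -vax_rate + 59. Reaching 111 requires vax_rate = -52, outside [-4, 5].
Intervening on isolation_days: with other inputs at their observed values, hospital_load = -12*isolation_days + 159. Solving for 111 gives isolation_days = 4, within [-4, 5].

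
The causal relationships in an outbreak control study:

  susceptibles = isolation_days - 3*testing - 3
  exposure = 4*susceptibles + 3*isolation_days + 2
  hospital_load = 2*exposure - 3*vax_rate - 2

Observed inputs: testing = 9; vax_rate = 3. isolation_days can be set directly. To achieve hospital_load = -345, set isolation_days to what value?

isolation_days = -7

Substituting into the susceptibles equation gives susceptibles = isolation_days - 30.
Substituting into the exposure equation gives exposure = 7*isolation_days - 118.
So hospital_load = 14*isolation_days - 247.
Solve 14*isolation_days - 247 = -345: isolation_days = (-345 + 247) / 14 = -7.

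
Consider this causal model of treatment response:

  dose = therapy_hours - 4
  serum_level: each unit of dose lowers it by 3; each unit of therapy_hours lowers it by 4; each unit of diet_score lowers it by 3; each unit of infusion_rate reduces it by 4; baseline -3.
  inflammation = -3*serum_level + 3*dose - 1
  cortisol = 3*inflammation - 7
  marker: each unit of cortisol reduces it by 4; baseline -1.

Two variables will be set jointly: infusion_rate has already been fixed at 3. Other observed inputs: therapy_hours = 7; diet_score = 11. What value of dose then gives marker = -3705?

With infusion_rate held at 3:
Intervening on dose fixes its value directly, overriding its dependence on therapy_hours.
Substituting into the serum_level equation gives serum_level = -3*dose - 76.
Substituting into the inflammation equation gives inflammation = 12*dose + 227.
Substituting into the cortisol equation gives cortisol = 36*dose + 674.
This gives marker = -144*dose - 2697.
Solve -144*dose - 2697 = -3705: dose = (-3705 + 2697) / -144 = 7.

dose = 7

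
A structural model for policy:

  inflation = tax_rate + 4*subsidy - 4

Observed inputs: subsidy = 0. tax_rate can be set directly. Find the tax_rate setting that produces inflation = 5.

Substituting into the inflation equation gives inflation = tax_rate - 4.
Solve tax_rate - 4 = 5: tax_rate = (5 + 4) / 1 = 9.

tax_rate = 9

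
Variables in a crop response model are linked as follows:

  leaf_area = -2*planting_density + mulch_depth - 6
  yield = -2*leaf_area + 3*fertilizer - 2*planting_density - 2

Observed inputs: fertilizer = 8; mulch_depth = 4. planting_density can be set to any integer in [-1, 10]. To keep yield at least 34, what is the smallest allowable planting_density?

Substituting into the leaf_area equation gives leaf_area = -2*planting_density - 2.
Substituting into the yield equation gives yield = 2*planting_density + 26.
Require 2*planting_density + 26 ≥ 34, so planting_density ≥ 4.
The smallest integer in [-1, 10] satisfying this is 4.

planting_density = 4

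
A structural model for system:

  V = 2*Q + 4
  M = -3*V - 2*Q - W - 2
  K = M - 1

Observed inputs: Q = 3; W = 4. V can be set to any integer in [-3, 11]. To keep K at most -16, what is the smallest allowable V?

V = 1

Intervening on V fixes its value directly, overriding its dependence on Q.
Substituting into the M equation gives M = -3*V - 12.
Substituting into the K equation gives K = -3*V - 13.
Require -3*V - 13 ≤ -16, so V ≥ 1.
The smallest integer in [-3, 11] satisfying this is 1.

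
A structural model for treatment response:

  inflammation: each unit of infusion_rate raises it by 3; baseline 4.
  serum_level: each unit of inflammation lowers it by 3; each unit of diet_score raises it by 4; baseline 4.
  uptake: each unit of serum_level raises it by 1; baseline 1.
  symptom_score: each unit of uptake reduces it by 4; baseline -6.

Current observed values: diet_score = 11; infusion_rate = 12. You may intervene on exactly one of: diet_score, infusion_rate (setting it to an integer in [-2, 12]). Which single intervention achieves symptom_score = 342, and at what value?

set diet_score = 7

Intervening on diet_score: with other inputs at their observed values, symptom_score = -16*diet_score + 454. Solving for 342 gives diet_score = 7, within [-2, 12].
Intervening on infusion_rate: symptom_score = 36*infusion_rate - 154. Reaching 342 requires infusion_rate = 124/9, not an integer.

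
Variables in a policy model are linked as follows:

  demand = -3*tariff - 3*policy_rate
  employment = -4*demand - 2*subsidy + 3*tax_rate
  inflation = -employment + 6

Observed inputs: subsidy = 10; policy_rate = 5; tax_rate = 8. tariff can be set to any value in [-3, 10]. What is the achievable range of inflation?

-178 to -22

Substituting into the demand equation gives demand = -3*tariff - 15.
So employment = 12*tariff + 64.
So inflation = -12*tariff - 58.
Linear in tariff, so extremes are at the endpoints: tariff = -3 gives inflation = -22; tariff = 10 gives inflation = -178.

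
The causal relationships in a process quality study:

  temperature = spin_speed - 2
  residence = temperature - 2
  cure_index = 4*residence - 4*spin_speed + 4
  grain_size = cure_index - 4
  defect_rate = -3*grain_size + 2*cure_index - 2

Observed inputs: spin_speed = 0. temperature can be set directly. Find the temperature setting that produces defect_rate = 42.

Intervening on temperature fixes its value directly, overriding its dependence on spin_speed.
Substituting into the cure_index equation gives cure_index = 4*temperature - 4.
This gives grain_size = 4*temperature - 8.
Substituting into the defect_rate equation gives defect_rate = -4*temperature + 14.
Solve -4*temperature + 14 = 42: temperature = (42 - 14) / -4 = -7.

temperature = -7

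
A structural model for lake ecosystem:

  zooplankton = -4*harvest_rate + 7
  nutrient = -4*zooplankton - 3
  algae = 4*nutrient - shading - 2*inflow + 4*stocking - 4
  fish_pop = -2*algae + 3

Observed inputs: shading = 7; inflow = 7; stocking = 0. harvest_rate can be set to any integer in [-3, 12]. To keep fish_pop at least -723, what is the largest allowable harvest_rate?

Substituting into the nutrient equation gives nutrient = 16*harvest_rate - 31.
Substituting into the algae equation gives algae = 64*harvest_rate - 149.
Substituting into the fish_pop equation gives fish_pop = -128*harvest_rate + 301.
Require -128*harvest_rate + 301 ≥ -723, so harvest_rate ≤ 8.
The largest integer in [-3, 12] satisfying this is 8.

harvest_rate = 8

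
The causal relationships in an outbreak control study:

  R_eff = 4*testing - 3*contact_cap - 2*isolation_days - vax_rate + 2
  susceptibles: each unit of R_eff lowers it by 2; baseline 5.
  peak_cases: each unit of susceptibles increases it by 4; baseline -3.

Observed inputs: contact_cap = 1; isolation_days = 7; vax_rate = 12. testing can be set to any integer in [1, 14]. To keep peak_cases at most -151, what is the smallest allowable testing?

Substituting into the R_eff equation gives R_eff = 4*testing - 27.
So susceptibles = -8*testing + 59.
Substituting into the peak_cases equation gives peak_cases = -32*testing + 233.
Require -32*testing + 233 ≤ -151, so testing ≥ 12.
The smallest integer in [1, 14] satisfying this is 12.

testing = 12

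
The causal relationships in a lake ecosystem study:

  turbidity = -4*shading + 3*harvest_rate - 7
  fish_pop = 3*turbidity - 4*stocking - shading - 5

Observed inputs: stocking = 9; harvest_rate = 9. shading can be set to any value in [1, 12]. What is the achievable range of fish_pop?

Substituting into the turbidity equation gives turbidity = -4*shading + 20.
Substituting into the fish_pop equation gives fish_pop = -13*shading + 19.
Linear in shading, so extremes are at the endpoints: shading = 1 gives fish_pop = 6; shading = 12 gives fish_pop = -137.

-137 to 6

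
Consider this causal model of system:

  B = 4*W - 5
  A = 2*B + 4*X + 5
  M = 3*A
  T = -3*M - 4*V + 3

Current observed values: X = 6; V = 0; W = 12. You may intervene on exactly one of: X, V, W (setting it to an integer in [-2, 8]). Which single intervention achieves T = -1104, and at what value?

set X = 8

Intervening on X: with other inputs at their observed values, T = -36*X - 816. Solving for -1104 gives X = 8, within [-2, 8].
Intervening on V: T = -4*V - 1032. Reaching -1104 requires V = 18, outside [-2, 8].
Intervening on W: T = -72*W - 168. Reaching -1104 requires W = 13, outside [-2, 8].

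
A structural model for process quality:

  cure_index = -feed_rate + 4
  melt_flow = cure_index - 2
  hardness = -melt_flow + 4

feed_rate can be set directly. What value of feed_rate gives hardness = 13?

feed_rate = 11

Substituting into the melt_flow equation gives melt_flow = -feed_rate + 2.
So hardness = feed_rate + 2.
Solve feed_rate + 2 = 13: feed_rate = (13 - 2) / 1 = 11.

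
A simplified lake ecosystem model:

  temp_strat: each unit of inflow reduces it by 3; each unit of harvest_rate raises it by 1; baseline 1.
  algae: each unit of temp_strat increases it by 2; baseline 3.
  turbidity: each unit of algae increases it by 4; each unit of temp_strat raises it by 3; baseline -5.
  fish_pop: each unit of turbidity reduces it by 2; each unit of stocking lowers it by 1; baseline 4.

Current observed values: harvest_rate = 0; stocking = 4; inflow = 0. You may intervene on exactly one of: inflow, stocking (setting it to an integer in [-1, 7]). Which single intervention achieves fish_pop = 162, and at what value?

Intervening on inflow: with other inputs at their observed values, fish_pop = 66*inflow - 36. Solving for 162 gives inflow = 3, within [-1, 7].
Intervening on stocking: fish_pop = -stocking - 32. Reaching 162 requires stocking = -194, outside [-1, 7].

set inflow = 3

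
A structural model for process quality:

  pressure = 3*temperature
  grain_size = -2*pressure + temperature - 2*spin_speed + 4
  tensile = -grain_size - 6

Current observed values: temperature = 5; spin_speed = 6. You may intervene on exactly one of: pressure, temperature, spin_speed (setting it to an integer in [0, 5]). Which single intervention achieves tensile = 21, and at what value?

Intervening on pressure: tensile = 2*pressure - 3. Reaching 21 requires pressure = 12, outside [0, 5].
Intervening on temperature: tensile = 5*temperature + 2. Reaching 21 requires temperature = 19/5, not an integer.
Intervening on spin_speed: with other inputs at their observed values, tensile = 2*spin_speed + 15. Solving for 21 gives spin_speed = 3, within [0, 5].

set spin_speed = 3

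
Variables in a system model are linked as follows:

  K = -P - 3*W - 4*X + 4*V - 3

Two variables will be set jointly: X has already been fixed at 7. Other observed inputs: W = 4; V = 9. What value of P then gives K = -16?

With X held at 7:
Substituting into the K equation gives K = -P - 7.
Solve -P - 7 = -16: P = (-16 + 7) / -1 = 9.

P = 9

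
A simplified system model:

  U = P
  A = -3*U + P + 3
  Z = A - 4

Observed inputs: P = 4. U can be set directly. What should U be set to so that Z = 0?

U = 1

Intervening on U fixes its value directly, overriding its dependence on P.
Substituting into the A equation gives A = -3*U + 7.
Z becomes -3*U + 3.
Solve -3*U + 3 = 0: U = (0 - 3) / -3 = 1.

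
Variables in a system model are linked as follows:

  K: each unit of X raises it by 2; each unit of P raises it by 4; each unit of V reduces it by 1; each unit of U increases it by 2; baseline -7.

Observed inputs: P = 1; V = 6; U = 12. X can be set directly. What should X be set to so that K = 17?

X = 1

Substituting into the K equation gives K = 2*X + 15.
Solve 2*X + 15 = 17: X = (17 - 15) / 2 = 1.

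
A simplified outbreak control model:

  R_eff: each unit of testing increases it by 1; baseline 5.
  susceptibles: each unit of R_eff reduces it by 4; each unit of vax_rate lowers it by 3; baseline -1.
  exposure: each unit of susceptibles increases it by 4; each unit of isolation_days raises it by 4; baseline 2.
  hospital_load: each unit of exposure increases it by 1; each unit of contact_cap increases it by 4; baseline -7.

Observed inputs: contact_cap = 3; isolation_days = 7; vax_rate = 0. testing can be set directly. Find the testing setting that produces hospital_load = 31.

Substituting into the susceptibles equation gives susceptibles = -4*testing - 21.
This gives exposure = -16*testing - 54.
Substituting into the hospital_load equation gives hospital_load = -16*testing - 49.
Solve -16*testing - 49 = 31: testing = (31 + 49) / -16 = -5.

testing = -5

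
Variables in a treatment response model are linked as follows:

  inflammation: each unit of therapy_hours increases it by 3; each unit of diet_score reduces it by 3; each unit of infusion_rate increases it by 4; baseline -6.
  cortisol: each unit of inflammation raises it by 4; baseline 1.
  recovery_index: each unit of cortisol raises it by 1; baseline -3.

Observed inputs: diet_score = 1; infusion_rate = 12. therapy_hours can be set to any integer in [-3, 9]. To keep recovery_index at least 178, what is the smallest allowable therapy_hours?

therapy_hours = 2

Substituting into the inflammation equation gives inflammation = 3*therapy_hours + 39.
cortisol becomes 12*therapy_hours + 157.
This gives recovery_index = 12*therapy_hours + 154.
Require 12*therapy_hours + 154 ≥ 178, so therapy_hours ≥ 2.
The smallest integer in [-3, 9] satisfying this is 2.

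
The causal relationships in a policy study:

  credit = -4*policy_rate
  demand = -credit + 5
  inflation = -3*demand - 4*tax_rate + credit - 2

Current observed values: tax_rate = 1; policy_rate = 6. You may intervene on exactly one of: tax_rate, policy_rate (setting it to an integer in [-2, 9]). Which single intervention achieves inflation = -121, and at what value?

set tax_rate = 2

Intervening on tax_rate: with other inputs at their observed values, inflation = -4*tax_rate - 113. Solving for -121 gives tax_rate = 2, within [-2, 9].
Intervening on policy_rate: inflation = -16*policy_rate - 21. Reaching -121 requires policy_rate = 25/4, not an integer.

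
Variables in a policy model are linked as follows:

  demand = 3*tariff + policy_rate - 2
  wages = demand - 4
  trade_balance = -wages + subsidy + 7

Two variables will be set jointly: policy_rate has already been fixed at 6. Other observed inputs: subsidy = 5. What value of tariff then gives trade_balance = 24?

tariff = -4

With policy_rate held at 6:
Substituting into the demand equation gives demand = 3*tariff + 4.
So wages = 3*tariff.
trade_balance becomes -3*tariff + 12.
Solve -3*tariff + 12 = 24: tariff = (24 - 12) / -3 = -4.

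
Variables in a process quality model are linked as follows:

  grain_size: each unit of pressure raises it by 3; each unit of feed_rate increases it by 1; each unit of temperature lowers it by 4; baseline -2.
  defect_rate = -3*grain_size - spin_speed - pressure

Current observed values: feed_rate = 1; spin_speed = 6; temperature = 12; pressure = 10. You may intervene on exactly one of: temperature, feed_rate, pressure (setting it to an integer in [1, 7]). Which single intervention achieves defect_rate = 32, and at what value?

set feed_rate = 4

Intervening on temperature: defect_rate = 12*temperature - 103. Reaching 32 requires temperature = 45/4, not an integer.
Intervening on feed_rate: with other inputs at their observed values, defect_rate = -3*feed_rate + 44. Solving for 32 gives feed_rate = 4, within [1, 7].
Intervening on pressure: defect_rate = -10*pressure + 141. Reaching 32 requires pressure = 109/10, not an integer.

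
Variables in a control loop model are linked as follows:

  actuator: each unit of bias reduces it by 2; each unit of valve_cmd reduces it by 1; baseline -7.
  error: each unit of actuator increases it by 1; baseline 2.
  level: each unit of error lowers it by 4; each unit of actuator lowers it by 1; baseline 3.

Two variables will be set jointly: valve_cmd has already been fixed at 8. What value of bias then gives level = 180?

With valve_cmd held at 8:
Substituting into the actuator equation gives actuator = -2*bias - 15.
This gives error = -2*bias - 13.
level becomes 10*bias + 70.
Solve 10*bias + 70 = 180: bias = (180 - 70) / 10 = 11.

bias = 11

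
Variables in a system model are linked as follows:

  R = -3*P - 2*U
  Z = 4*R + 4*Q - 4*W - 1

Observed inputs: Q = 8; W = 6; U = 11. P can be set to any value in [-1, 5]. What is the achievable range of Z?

Substituting into the R equation gives R = -3*P - 22.
This gives Z = -12*P - 81.
Linear in P, so extremes are at the endpoints: P = -1 gives Z = -69; P = 5 gives Z = -141.

-141 to -69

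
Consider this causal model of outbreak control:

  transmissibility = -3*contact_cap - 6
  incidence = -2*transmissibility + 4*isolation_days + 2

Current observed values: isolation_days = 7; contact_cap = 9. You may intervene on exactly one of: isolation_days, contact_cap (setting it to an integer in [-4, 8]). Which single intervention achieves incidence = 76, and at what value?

Intervening on isolation_days: with other inputs at their observed values, incidence = 4*isolation_days + 68. Solving for 76 gives isolation_days = 2, within [-4, 8].
Intervening on contact_cap: incidence = 6*contact_cap + 42. Reaching 76 requires contact_cap = 17/3, not an integer.

set isolation_days = 2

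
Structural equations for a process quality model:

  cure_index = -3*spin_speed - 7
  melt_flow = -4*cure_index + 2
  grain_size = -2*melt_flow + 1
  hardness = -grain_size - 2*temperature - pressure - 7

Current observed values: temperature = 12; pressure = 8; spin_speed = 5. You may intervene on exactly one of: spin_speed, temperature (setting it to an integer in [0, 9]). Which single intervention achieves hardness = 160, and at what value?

Intervening on spin_speed: hardness = 24*spin_speed + 20. Reaching 160 requires spin_speed = 35/6, not an integer.
Intervening on temperature: with other inputs at their observed values, hardness = -2*temperature + 164. Solving for 160 gives temperature = 2, within [0, 9].

set temperature = 2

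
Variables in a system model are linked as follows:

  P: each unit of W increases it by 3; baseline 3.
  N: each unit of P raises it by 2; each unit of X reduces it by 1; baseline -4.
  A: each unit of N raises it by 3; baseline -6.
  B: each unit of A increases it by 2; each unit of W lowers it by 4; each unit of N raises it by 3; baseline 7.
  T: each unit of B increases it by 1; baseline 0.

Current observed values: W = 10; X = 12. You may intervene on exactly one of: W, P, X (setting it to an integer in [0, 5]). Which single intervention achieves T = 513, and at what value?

Intervening on W: T = 50*W - 95. Reaching 513 requires W = 304/25, not an integer.
Intervening on P: T = 18*P - 189. Reaching 513 requires P = 39, outside [0, 5].
Intervening on X: with other inputs at their observed values, T = -9*X + 513. Solving for 513 gives X = 0, within [0, 5].

set X = 0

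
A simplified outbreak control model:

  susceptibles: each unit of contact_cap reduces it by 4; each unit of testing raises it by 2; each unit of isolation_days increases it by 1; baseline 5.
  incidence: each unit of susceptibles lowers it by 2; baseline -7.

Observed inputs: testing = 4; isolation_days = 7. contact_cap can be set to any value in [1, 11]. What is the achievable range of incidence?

-39 to 41

Substituting into the susceptibles equation gives susceptibles = -4*contact_cap + 20.
Substituting into the incidence equation gives incidence = 8*contact_cap - 47.
Linear in contact_cap, so extremes are at the endpoints: contact_cap = 1 gives incidence = -39; contact_cap = 11 gives incidence = 41.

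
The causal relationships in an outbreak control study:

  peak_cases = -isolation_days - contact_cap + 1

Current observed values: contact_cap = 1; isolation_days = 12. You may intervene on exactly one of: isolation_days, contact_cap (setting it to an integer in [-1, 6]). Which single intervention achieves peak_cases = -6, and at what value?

set isolation_days = 6

Intervening on isolation_days: with other inputs at their observed values, peak_cases = -isolation_days. Solving for -6 gives isolation_days = 6, within [-1, 6].
Intervening on contact_cap: peak_cases = -contact_cap - 11. Reaching -6 requires contact_cap = -5, outside [-1, 6].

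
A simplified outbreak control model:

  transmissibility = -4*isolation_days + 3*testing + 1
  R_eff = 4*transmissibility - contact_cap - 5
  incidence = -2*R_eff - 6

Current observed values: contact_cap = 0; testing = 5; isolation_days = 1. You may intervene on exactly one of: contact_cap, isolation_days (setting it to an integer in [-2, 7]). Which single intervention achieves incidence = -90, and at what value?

set contact_cap = 1

Intervening on contact_cap: with other inputs at their observed values, incidence = 2*contact_cap - 92. Solving for -90 gives contact_cap = 1, within [-2, 7].
Intervening on isolation_days: incidence = 32*isolation_days - 124. Reaching -90 requires isolation_days = 17/16, not an integer.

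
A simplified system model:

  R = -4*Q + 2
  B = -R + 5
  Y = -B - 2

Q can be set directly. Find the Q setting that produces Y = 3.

Q = -2

Substituting into the B equation gives B = 4*Q + 3.
Y becomes -4*Q - 5.
Solve -4*Q - 5 = 3: Q = (3 + 5) / -4 = -2.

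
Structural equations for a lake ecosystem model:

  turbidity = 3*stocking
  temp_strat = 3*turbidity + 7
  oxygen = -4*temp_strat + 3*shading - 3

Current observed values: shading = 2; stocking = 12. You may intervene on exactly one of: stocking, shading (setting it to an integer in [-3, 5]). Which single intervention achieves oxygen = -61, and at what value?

set stocking = 1

Intervening on stocking: with other inputs at their observed values, oxygen = -36*stocking - 25. Solving for -61 gives stocking = 1, within [-3, 5].
Intervening on shading: oxygen = 3*shading - 463. Reaching -61 requires shading = 134, outside [-3, 5].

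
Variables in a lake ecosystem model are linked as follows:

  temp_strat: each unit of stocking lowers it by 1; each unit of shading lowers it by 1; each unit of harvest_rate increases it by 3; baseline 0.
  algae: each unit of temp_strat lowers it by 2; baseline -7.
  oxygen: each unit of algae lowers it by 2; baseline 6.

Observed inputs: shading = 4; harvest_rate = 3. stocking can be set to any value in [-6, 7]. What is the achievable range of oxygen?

12 to 64

Substituting into the temp_strat equation gives temp_strat = -stocking + 5.
This gives algae = 2*stocking - 17.
Substituting into the oxygen equation gives oxygen = -4*stocking + 40.
Linear in stocking, so extremes are at the endpoints: stocking = -6 gives oxygen = 64; stocking = 7 gives oxygen = 12.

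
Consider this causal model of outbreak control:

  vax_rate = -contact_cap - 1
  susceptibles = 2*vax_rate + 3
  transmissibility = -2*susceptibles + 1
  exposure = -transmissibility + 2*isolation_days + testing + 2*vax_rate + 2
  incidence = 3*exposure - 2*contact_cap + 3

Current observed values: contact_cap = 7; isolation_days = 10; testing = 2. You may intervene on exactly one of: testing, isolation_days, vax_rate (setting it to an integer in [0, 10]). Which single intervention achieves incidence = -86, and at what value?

set isolation_days = 7

Intervening on testing: incidence = 3*testing - 74. Reaching -86 requires testing = -4, outside [0, 10].
Intervening on isolation_days: with other inputs at their observed values, incidence = 6*isolation_days - 128. Solving for -86 gives isolation_days = 7, within [0, 10].
Intervening on vax_rate: incidence = 18*vax_rate + 76. Reaching -86 requires vax_rate = -9, outside [0, 10].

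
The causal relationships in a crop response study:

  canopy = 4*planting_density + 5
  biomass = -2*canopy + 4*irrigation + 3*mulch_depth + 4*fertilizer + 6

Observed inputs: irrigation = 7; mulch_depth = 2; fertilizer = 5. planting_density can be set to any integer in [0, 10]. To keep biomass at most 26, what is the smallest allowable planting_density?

planting_density = 3

Substituting into the biomass equation gives biomass = -8*planting_density + 50.
Require -8*planting_density + 50 ≤ 26, so planting_density ≥ 3.
The smallest integer in [0, 10] satisfying this is 3.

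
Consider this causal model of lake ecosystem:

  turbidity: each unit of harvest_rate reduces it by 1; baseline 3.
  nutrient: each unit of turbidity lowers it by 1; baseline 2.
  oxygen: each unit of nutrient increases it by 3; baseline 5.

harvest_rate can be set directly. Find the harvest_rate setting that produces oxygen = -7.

harvest_rate = -3

Substituting into the nutrient equation gives nutrient = harvest_rate - 1.
Substituting into the oxygen equation gives oxygen = 3*harvest_rate + 2.
Solve 3*harvest_rate + 2 = -7: harvest_rate = (-7 - 2) / 3 = -3.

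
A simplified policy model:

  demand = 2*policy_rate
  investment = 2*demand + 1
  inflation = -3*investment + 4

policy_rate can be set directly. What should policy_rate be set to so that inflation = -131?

policy_rate = 11

Substituting into the investment equation gives investment = 4*policy_rate + 1.
Substituting into the inflation equation gives inflation = -12*policy_rate + 1.
Solve -12*policy_rate + 1 = -131: policy_rate = (-131 - 1) / -12 = 11.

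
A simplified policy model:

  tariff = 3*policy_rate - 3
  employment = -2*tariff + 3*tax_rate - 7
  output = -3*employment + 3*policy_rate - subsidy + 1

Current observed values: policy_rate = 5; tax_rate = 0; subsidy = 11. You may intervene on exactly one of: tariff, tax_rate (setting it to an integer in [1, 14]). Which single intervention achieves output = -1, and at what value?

Intervening on tariff: output = 6*tariff + 26. Reaching -1 requires tariff = -9/2, not an integer.
Intervening on tax_rate: with other inputs at their observed values, output = -9*tax_rate + 98. Solving for -1 gives tax_rate = 11, within [1, 14].

set tax_rate = 11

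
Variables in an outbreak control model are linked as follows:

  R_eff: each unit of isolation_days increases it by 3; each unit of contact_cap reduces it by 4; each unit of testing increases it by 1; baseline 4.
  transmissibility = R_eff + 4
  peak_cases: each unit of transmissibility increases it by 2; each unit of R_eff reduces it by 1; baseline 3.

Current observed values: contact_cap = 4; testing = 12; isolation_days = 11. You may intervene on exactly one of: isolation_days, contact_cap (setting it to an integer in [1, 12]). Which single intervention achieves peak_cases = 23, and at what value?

set isolation_days = 4

Intervening on isolation_days: with other inputs at their observed values, peak_cases = 3*isolation_days + 11. Solving for 23 gives isolation_days = 4, within [1, 12].
Intervening on contact_cap: peak_cases = -4*contact_cap + 60. Reaching 23 requires contact_cap = 37/4, not an integer.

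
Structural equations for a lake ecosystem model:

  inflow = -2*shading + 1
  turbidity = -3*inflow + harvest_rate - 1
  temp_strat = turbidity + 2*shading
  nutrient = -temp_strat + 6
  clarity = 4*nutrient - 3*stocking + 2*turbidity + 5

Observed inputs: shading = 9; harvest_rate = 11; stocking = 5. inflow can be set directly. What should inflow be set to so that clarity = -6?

Intervening on inflow fixes its value directly, overriding its dependence on shading.
Substituting into the turbidity equation gives turbidity = -3*inflow + 10.
Substituting into the temp_strat equation gives temp_strat = -3*inflow + 28.
Substituting into the nutrient equation gives nutrient = 3*inflow - 22.
This gives clarity = 6*inflow - 78.
Solve 6*inflow - 78 = -6: inflow = (-6 + 78) / 6 = 12.

inflow = 12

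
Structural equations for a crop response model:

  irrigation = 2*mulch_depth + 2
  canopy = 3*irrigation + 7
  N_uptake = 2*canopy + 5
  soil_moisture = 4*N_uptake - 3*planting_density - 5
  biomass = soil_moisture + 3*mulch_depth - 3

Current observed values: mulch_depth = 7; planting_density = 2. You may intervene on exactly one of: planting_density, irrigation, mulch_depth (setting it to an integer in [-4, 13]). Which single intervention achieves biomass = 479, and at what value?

set planting_density = -2

Intervening on planting_density: with other inputs at their observed values, biomass = -3*planting_density + 473. Solving for 479 gives planting_density = -2, within [-4, 13].
Intervening on irrigation: biomass = 24*irrigation + 83. Reaching 479 requires irrigation = 33/2, not an integer.
Intervening on mulch_depth: biomass = 51*mulch_depth + 110. Reaching 479 requires mulch_depth = 123/17, not an integer.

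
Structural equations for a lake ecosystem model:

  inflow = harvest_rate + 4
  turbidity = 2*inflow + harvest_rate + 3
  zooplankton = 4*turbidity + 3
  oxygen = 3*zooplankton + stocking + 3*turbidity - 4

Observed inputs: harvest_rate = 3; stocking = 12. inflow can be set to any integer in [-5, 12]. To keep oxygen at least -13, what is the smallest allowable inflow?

Intervening on inflow fixes its value directly, overriding its dependence on harvest_rate.
Substituting into the turbidity equation gives turbidity = 2*inflow + 6.
So zooplankton = 8*inflow + 27.
Substituting into the oxygen equation gives oxygen = 30*inflow + 107.
Require 30*inflow + 107 ≥ -13, so inflow ≥ -4.
The smallest integer in [-5, 12] satisfying this is -4.

inflow = -4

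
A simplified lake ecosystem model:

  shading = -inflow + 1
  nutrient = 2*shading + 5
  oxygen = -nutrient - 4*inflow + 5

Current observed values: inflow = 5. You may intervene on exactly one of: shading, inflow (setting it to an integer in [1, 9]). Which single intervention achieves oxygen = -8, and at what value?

set inflow = 3

Intervening on shading: oxygen = -2*shading - 20. Reaching -8 requires shading = -6, outside [1, 9].
Intervening on inflow: with other inputs at their observed values, oxygen = -2*inflow - 2. Solving for -8 gives inflow = 3, within [1, 9].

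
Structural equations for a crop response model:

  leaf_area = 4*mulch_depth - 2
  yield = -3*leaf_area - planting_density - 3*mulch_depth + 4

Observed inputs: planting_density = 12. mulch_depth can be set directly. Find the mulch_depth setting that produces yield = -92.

mulch_depth = 6

Substituting into the yield equation gives yield = -15*mulch_depth - 2.
Solve -15*mulch_depth - 2 = -92: mulch_depth = (-92 + 2) / -15 = 6.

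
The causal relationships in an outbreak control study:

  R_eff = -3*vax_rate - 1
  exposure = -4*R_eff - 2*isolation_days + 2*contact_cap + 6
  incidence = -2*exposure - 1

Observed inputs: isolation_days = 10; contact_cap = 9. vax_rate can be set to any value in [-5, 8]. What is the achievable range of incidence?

-209 to 103

Substituting into the exposure equation gives exposure = 12*vax_rate + 8.
incidence becomes -24*vax_rate - 17.
Linear in vax_rate, so extremes are at the endpoints: vax_rate = -5 gives incidence = 103; vax_rate = 8 gives incidence = -209.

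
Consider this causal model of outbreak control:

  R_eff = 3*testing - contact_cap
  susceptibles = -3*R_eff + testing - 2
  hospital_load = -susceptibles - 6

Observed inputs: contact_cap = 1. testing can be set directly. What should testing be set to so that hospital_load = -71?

testing = -8

Substituting into the R_eff equation gives R_eff = 3*testing - 1.
So susceptibles = -8*testing + 1.
Substituting into the hospital_load equation gives hospital_load = 8*testing - 7.
Solve 8*testing - 7 = -71: testing = (-71 + 7) / 8 = -8.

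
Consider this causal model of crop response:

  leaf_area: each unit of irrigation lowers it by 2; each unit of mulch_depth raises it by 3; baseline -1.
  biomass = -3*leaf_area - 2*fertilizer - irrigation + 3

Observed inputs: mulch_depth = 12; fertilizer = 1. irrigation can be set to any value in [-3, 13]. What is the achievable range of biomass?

-119 to -39

Substituting into the leaf_area equation gives leaf_area = -2*irrigation + 35.
This gives biomass = 5*irrigation - 104.
Linear in irrigation, so extremes are at the endpoints: irrigation = -3 gives biomass = -119; irrigation = 13 gives biomass = -39.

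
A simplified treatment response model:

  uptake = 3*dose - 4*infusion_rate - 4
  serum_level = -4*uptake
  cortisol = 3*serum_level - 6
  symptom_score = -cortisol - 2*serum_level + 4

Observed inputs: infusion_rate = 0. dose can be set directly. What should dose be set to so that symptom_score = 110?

Substituting into the uptake equation gives uptake = 3*dose - 4.
Substituting into the serum_level equation gives serum_level = -12*dose + 16.
cortisol becomes -36*dose + 42.
Substituting into the symptom_score equation gives symptom_score = 60*dose - 70.
Solve 60*dose - 70 = 110: dose = (110 + 70) / 60 = 3.

dose = 3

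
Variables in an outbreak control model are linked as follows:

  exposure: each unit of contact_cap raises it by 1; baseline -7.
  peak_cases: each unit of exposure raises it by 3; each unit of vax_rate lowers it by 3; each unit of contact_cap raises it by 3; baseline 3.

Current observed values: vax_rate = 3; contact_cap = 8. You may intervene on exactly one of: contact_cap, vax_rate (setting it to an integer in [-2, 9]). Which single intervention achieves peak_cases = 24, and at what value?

set vax_rate = 2

Intervening on contact_cap: peak_cases = 6*contact_cap - 27. Reaching 24 requires contact_cap = 17/2, not an integer.
Intervening on vax_rate: with other inputs at their observed values, peak_cases = -3*vax_rate + 30. Solving for 24 gives vax_rate = 2, within [-2, 9].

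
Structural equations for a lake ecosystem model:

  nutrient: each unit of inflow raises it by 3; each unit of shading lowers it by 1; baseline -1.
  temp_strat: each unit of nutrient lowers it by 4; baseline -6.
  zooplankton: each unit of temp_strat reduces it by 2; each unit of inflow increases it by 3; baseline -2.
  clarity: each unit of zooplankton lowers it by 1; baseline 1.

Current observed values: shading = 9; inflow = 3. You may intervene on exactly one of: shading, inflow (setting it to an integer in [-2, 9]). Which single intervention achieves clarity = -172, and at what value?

Intervening on shading: clarity = 8*shading - 82. Reaching -172 requires shading = -45/4, not an integer.
Intervening on inflow: with other inputs at their observed values, clarity = -27*inflow + 71. Solving for -172 gives inflow = 9, within [-2, 9].

set inflow = 9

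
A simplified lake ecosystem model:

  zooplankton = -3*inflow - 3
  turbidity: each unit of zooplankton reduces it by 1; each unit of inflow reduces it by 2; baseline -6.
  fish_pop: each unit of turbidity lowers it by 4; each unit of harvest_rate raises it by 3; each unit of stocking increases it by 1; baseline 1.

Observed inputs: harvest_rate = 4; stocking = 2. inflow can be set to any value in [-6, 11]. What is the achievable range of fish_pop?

-17 to 51

Substituting into the turbidity equation gives turbidity = inflow - 3.
Substituting into the fish_pop equation gives fish_pop = -4*inflow + 27.
Linear in inflow, so extremes are at the endpoints: inflow = -6 gives fish_pop = 51; inflow = 11 gives fish_pop = -17.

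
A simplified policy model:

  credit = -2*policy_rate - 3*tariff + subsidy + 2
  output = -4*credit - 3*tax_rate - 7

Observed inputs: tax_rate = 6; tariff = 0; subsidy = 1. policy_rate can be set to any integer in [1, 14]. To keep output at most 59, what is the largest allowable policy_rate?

policy_rate = 12

Substituting into the credit equation gives credit = -2*policy_rate + 3.
So output = 8*policy_rate - 37.
Require 8*policy_rate - 37 ≤ 59, so policy_rate ≤ 12.
The largest integer in [1, 14] satisfying this is 12.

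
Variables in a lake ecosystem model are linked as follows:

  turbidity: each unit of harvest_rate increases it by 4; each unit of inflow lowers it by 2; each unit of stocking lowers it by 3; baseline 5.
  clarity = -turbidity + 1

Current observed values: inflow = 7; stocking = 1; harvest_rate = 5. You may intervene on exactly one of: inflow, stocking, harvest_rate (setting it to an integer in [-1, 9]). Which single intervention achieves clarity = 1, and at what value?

set harvest_rate = 3

Intervening on inflow: clarity = 2*inflow - 21. Reaching 1 requires inflow = 11, outside [-1, 9].
Intervening on stocking: clarity = 3*stocking - 10. Reaching 1 requires stocking = 11/3, not an integer.
Intervening on harvest_rate: with other inputs at their observed values, clarity = -4*harvest_rate + 13. Solving for 1 gives harvest_rate = 3, within [-1, 9].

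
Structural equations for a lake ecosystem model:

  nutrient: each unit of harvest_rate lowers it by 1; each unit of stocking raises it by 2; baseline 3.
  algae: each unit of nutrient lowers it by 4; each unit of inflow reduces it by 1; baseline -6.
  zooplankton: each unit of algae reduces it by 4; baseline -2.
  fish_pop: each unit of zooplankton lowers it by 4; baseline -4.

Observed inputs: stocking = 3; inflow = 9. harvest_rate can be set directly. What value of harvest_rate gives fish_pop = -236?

Substituting into the nutrient equation gives nutrient = -harvest_rate + 9.
This gives algae = 4*harvest_rate - 51.
Substituting into the zooplankton equation gives zooplankton = -16*harvest_rate + 202.
Substituting into the fish_pop equation gives fish_pop = 64*harvest_rate - 812.
Solve 64*harvest_rate - 812 = -236: harvest_rate = (-236 + 812) / 64 = 9.

harvest_rate = 9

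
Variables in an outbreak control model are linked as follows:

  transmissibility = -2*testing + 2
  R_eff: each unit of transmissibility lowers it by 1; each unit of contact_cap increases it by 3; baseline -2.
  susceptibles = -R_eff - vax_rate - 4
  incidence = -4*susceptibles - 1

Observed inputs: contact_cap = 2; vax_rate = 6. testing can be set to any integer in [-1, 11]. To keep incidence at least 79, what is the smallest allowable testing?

Substituting into the R_eff equation gives R_eff = 2*testing + 2.
Substituting into the susceptibles equation gives susceptibles = -2*testing - 12.
So incidence = 8*testing + 47.
Require 8*testing + 47 ≥ 79, so testing ≥ 4.
The smallest integer in [-1, 11] satisfying this is 4.

testing = 4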